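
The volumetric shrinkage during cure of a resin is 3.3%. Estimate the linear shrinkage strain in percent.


Linear shrinkage ≈ vol_shrink/3 = 3.3/3 = 1.1%

1.1%


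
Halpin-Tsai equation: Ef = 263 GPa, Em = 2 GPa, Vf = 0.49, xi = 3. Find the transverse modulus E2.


eta = (Ef/Em - 1)/(Ef/Em + xi) = (131.5 - 1)/(131.5 + 3) = 0.9703
E2 = Em*(1+xi*eta*Vf)/(1-eta*Vf) = 9.25 GPa

9.25 GPa


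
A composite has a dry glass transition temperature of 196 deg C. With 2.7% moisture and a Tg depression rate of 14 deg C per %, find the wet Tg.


Tg_wet = Tg_dry - k*moisture = 196 - 14*2.7 = 158.2 deg C

158.2 deg C


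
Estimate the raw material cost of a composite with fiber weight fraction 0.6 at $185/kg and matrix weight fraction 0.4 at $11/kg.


Cost = cost_f*Wf + cost_m*Wm = 185*0.6 + 11*0.4 = $115.4/kg

$115.4/kg


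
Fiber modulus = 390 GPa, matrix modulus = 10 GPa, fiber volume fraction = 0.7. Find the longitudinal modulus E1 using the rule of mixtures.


E1 = Ef*Vf + Em*(1-Vf) = 390*0.7 + 10*0.3 = 276.0 GPa

276.0 GPa


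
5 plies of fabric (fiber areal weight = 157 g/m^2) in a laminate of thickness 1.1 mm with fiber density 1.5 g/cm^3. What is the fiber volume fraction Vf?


Vf = n * FAW / (rho_f * h * 1000) = 5 * 157 / (1.5 * 1.1 * 1000) = 0.4758

0.4758


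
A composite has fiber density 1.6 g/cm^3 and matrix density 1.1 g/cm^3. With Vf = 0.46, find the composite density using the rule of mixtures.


rho_c = rho_f*Vf + rho_m*(1-Vf) = 1.6*0.46 + 1.1*0.54 = 1.33 g/cm^3

1.33 g/cm^3


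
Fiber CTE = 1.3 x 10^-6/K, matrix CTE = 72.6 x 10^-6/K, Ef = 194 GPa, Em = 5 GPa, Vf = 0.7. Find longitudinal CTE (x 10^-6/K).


E1 = Ef*Vf + Em*(1-Vf) = 137.3
alpha_1 = (alpha_f*Ef*Vf + alpha_m*Em*(1-Vf))/E1 = 2.08 x 10^-6/K

2.08 x 10^-6/K


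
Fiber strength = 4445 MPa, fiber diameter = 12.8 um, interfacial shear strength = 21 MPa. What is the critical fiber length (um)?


Lc = sigma_f * d / (2 * tau_i) = 4445 * 12.8 / (2 * 21) = 1354.7 um

1354.7 um


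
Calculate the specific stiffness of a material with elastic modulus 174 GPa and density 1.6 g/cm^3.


Specific stiffness = E/rho = 174/1.6 = 108.8 GPa/(g/cm^3)

108.8 GPa/(g/cm^3)


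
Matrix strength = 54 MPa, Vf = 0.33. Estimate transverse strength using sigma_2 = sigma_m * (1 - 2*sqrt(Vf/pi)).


factor = 1 - 2*sqrt(0.33/pi) = 0.3518
sigma_2 = 54 * 0.3518 = 19.0 MPa

19.0 MPa


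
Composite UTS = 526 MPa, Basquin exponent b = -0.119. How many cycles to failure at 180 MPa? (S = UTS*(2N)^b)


N = 0.5 * (S/UTS)^(1/b) = 0.5 * (180/526)^(1/-0.119) = 4097.5724 cycles

4097.5724 cycles


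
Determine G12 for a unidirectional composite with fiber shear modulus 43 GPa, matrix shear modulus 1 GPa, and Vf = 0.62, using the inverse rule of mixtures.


1/G12 = Vf/Gf + (1-Vf)/Gm = 0.62/43 + 0.38/1
G12 = 2.54 GPa

2.54 GPa


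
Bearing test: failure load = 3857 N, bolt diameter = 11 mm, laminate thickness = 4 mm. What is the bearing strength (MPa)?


sigma_br = F/(d*h) = 3857/(11*4) = 87.7 MPa

87.7 MPa


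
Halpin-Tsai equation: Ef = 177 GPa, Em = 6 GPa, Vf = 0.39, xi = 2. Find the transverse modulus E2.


eta = (Ef/Em - 1)/(Ef/Em + xi) = (29.5 - 1)/(29.5 + 2) = 0.9048
E2 = Em*(1+xi*eta*Vf)/(1-eta*Vf) = 15.81 GPa

15.81 GPa


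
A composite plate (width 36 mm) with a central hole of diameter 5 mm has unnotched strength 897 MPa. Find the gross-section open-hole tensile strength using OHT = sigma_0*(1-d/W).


OHT = sigma_0*(1-d/W) = 897*(1-5/36) = 772.4 MPa

772.4 MPa


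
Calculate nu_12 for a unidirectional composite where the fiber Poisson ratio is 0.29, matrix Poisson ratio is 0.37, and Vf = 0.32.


nu_12 = nu_f*Vf + nu_m*(1-Vf) = 0.29*0.32 + 0.37*0.68 = 0.3444

0.3444


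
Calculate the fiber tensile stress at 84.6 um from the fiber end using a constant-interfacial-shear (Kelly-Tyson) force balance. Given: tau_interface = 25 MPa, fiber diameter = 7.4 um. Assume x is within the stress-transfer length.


Force balance: sigma_f * (pi*d^2/4) = tau * (pi*d) * x  ->  sigma_f = 4 * tau * x / d
sigma_f = 4 * 25 * 84.6 / 7.4 = 1143.2 MPa

1143.2 MPa


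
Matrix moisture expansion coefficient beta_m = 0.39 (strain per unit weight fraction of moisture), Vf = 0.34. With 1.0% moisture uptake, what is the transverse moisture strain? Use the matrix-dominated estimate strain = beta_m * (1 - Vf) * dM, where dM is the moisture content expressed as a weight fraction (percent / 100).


dM = 1.0/100 = 0.01
strain = beta_m * (1-Vf) * dM = 0.39 * 0.66 * 0.01 = 0.002574

0.002574


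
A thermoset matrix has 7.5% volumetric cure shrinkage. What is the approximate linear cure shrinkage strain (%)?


Linear shrinkage ≈ vol_shrink/3 = 7.5/3 = 2.5%

2.5%


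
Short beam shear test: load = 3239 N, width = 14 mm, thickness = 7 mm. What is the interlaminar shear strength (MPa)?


ILSS = 3F/(4bh) = 3*3239/(4*14*7) = 24.79 MPa

24.79 MPa


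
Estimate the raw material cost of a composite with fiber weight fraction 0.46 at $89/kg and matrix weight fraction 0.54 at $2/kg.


Cost = cost_f*Wf + cost_m*Wm = 89*0.46 + 2*0.54 = $42.02/kg

$42.02/kg


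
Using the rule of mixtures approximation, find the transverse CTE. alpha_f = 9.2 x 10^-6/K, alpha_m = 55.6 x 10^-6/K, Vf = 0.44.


alpha_2 = alpha_f*Vf + alpha_m*(1-Vf) = 9.2*0.44 + 55.6*0.56 = 35.2 x 10^-6/K

35.2 x 10^-6/K


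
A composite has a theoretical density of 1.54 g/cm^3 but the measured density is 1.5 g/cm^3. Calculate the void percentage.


Void% = (rho_theo - rho_actual)/rho_theo * 100 = (1.54 - 1.5)/1.54 * 100 = 2.6%

2.6%


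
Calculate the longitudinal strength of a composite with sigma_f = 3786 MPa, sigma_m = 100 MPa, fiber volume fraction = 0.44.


sigma_1 = sigma_f*Vf + sigma_m*(1-Vf) = 3786*0.44 + 100*0.56 = 1721.8 MPa

1721.8 MPa


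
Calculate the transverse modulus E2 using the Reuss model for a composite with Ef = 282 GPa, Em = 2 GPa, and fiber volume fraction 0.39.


1/E2 = Vf/Ef + (1-Vf)/Em = 0.39/282 + 0.61/2
E2 = 3.26 GPa

3.26 GPa


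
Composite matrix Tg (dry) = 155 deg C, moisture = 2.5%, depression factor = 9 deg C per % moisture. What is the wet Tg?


Tg_wet = Tg_dry - k*moisture = 155 - 9*2.5 = 132.5 deg C

132.5 deg C


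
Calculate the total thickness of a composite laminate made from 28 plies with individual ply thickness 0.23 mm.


h = n * t_ply = 28 * 0.23 = 6.44 mm

6.44 mm


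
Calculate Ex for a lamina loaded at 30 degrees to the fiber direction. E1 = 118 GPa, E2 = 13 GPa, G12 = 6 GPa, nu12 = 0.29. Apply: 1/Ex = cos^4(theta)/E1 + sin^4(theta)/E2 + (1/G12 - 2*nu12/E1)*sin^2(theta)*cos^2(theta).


cos^4(30) = 0.5625, sin^4(30) = 0.0625, sin^2(30)*cos^2(30) = 0.1875
1/G12 - 2*nu12/E1 = 1/6 - 2*0.29/118 = 0.161751 GPa^-1
1/Ex = 0.5625/118 + 0.0625/13 + 0.161751*0.1875 = 0.039903 GPa^-1
Ex = 25.06 GPa

25.06 GPa


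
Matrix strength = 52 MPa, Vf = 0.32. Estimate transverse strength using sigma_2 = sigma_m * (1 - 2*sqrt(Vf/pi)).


factor = 1 - 2*sqrt(0.32/pi) = 0.3617
sigma_2 = 52 * 0.3617 = 18.81 MPa

18.81 MPa


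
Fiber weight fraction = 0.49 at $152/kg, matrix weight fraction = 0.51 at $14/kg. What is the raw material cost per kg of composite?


Cost = cost_f*Wf + cost_m*Wm = 152*0.49 + 14*0.51 = $81.62/kg

$81.62/kg


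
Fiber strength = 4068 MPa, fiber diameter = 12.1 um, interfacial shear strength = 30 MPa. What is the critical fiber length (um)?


Lc = sigma_f * d / (2 * tau_i) = 4068 * 12.1 / (2 * 30) = 820.4 um

820.4 um


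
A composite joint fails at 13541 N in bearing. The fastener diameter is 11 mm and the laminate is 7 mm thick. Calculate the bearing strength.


sigma_br = F/(d*h) = 13541/(11*7) = 175.9 MPa

175.9 MPa


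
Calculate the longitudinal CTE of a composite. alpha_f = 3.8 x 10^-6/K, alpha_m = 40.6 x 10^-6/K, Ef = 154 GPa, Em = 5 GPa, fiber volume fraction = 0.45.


E1 = Ef*Vf + Em*(1-Vf) = 72.05
alpha_1 = (alpha_f*Ef*Vf + alpha_m*Em*(1-Vf))/E1 = 5.2 x 10^-6/K

5.2 x 10^-6/K


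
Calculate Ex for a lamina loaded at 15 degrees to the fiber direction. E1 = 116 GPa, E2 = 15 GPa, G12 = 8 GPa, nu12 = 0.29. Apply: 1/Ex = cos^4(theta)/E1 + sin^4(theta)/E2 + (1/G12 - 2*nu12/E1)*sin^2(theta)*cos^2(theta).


cos^4(15) = 0.870513, sin^4(15) = 0.004487, sin^2(15)*cos^2(15) = 0.0625
1/G12 - 2*nu12/E1 = 1/8 - 2*0.29/116 = 0.12 GPa^-1
1/Ex = 0.870513/116 + 0.004487/15 + 0.12*0.0625 = 0.0153036 GPa^-1
Ex = 65.34 GPa

65.34 GPa


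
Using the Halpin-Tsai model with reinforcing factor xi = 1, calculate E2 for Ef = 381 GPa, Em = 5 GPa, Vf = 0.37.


eta = (Ef/Em - 1)/(Ef/Em + xi) = (76.2 - 1)/(76.2 + 1) = 0.9741
E2 = Em*(1+xi*eta*Vf)/(1-eta*Vf) = 10.64 GPa

10.64 GPa


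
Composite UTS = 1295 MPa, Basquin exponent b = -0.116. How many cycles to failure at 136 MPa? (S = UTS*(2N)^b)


N = 0.5 * (S/UTS)^(1/b) = 0.5 * (136/1295)^(1/-0.116) = 1.3687e+08 cycles

1.3687e+08 cycles


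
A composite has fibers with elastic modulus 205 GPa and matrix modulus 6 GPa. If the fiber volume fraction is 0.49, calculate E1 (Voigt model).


E1 = Ef*Vf + Em*(1-Vf) = 205*0.49 + 6*0.51 = 103.51 GPa

103.51 GPa


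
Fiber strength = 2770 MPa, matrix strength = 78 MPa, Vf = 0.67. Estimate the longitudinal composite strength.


sigma_1 = sigma_f*Vf + sigma_m*(1-Vf) = 2770*0.67 + 78*0.33 = 1881.6 MPa

1881.6 MPa


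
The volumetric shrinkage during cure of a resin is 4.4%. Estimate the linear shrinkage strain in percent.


Linear shrinkage ≈ vol_shrink/3 = 4.4/3 = 1.467%

1.467%


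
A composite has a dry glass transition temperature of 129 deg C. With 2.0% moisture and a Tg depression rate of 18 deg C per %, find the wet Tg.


Tg_wet = Tg_dry - k*moisture = 129 - 18*2.0 = 93.0 deg C

93.0 deg C


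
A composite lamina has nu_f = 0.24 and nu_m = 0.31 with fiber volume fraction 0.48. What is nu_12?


nu_12 = nu_f*Vf + nu_m*(1-Vf) = 0.24*0.48 + 0.31*0.52 = 0.2764

0.2764


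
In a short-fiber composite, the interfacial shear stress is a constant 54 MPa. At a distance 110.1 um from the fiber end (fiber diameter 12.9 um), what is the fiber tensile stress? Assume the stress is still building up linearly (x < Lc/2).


Force balance: sigma_f * (pi*d^2/4) = tau * (pi*d) * x  ->  sigma_f = 4 * tau * x / d
sigma_f = 4 * 54 * 110.1 / 12.9 = 1843.5 MPa

1843.5 MPa


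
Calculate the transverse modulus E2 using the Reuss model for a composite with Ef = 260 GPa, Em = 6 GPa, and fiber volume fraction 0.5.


1/E2 = Vf/Ef + (1-Vf)/Em = 0.5/260 + 0.5/6
E2 = 11.73 GPa

11.73 GPa


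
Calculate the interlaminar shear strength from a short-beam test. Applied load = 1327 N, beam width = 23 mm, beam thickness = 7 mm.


ILSS = 3F/(4bh) = 3*1327/(4*23*7) = 6.18 MPa

6.18 MPa


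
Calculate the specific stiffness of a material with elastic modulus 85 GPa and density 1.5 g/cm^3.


Specific stiffness = E/rho = 85/1.5 = 56.7 GPa/(g/cm^3)

56.7 GPa/(g/cm^3)


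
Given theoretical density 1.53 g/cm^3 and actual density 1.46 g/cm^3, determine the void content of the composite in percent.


Void% = (rho_theo - rho_actual)/rho_theo * 100 = (1.53 - 1.46)/1.53 * 100 = 4.58%

4.58%


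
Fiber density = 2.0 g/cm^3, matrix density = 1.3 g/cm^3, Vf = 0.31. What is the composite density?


rho_c = rho_f*Vf + rho_m*(1-Vf) = 2.0*0.31 + 1.3*0.69 = 1.517 g/cm^3

1.517 g/cm^3


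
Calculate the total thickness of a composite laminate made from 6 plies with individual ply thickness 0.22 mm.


h = n * t_ply = 6 * 0.22 = 1.32 mm

1.32 mm


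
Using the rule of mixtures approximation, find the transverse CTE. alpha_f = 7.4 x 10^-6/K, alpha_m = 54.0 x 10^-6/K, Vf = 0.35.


alpha_2 = alpha_f*Vf + alpha_m*(1-Vf) = 7.4*0.35 + 54.0*0.65 = 37.7 x 10^-6/K

37.7 x 10^-6/K


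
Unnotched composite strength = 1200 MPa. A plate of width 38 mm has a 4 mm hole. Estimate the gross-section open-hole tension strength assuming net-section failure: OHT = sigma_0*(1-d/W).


OHT = sigma_0*(1-d/W) = 1200*(1-4/38) = 1073.7 MPa

1073.7 MPa


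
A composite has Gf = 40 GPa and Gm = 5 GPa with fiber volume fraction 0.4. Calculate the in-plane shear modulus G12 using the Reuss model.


1/G12 = Vf/Gf + (1-Vf)/Gm = 0.4/40 + 0.6/5
G12 = 7.69 GPa

7.69 GPa


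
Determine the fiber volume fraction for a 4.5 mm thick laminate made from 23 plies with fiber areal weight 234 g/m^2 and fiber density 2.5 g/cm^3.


Vf = n * FAW / (rho_f * h * 1000) = 23 * 234 / (2.5 * 4.5 * 1000) = 0.4784

0.4784


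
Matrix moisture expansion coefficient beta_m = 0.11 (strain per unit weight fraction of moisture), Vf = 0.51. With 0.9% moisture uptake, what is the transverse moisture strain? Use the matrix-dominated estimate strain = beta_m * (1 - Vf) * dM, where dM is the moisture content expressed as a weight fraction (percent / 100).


dM = 0.9/100 = 0.009
strain = beta_m * (1-Vf) * dM = 0.11 * 0.49 * 0.009 = 0.0004851

0.0004851


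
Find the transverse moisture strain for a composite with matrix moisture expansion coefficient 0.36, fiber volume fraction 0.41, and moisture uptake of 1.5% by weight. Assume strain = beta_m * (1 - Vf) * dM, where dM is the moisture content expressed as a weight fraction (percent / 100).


dM = 1.5/100 = 0.015
strain = beta_m * (1-Vf) * dM = 0.36 * 0.59 * 0.015 = 0.003186

0.003186


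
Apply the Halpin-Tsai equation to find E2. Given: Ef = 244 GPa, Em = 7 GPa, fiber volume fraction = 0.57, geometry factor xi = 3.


eta = (Ef/Em - 1)/(Ef/Em + xi) = (34.8571 - 1)/(34.8571 + 3) = 0.8943
E2 = Em*(1+xi*eta*Vf)/(1-eta*Vf) = 36.12 GPa

36.12 GPa


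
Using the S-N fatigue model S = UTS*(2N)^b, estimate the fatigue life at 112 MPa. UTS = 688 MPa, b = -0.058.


N = 0.5 * (S/UTS)^(1/b) = 0.5 * (112/688)^(1/-0.058) = 1.9569e+13 cycles

1.9569e+13 cycles


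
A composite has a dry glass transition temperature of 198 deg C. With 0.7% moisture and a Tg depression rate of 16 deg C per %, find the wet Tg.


Tg_wet = Tg_dry - k*moisture = 198 - 16*0.7 = 186.8 deg C

186.8 deg C


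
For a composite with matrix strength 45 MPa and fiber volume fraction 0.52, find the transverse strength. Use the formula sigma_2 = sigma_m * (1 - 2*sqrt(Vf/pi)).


factor = 1 - 2*sqrt(0.52/pi) = 0.1863
sigma_2 = 45 * 0.1863 = 8.38 MPa

8.38 MPa


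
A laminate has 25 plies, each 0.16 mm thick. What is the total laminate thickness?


h = n * t_ply = 25 * 0.16 = 4.0 mm

4.0 mm


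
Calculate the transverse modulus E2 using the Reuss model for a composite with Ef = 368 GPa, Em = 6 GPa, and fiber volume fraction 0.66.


1/E2 = Vf/Ef + (1-Vf)/Em = 0.66/368 + 0.34/6
E2 = 17.11 GPa

17.11 GPa


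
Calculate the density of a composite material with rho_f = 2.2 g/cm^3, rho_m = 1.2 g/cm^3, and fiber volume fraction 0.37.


rho_c = rho_f*Vf + rho_m*(1-Vf) = 2.2*0.37 + 1.2*0.63 = 1.57 g/cm^3

1.57 g/cm^3


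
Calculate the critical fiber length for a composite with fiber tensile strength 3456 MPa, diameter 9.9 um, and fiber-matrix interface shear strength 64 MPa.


Lc = sigma_f * d / (2 * tau_i) = 3456 * 9.9 / (2 * 64) = 267.3 um

267.3 um


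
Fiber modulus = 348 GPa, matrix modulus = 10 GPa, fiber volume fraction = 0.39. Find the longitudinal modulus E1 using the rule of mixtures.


E1 = Ef*Vf + Em*(1-Vf) = 348*0.39 + 10*0.61 = 141.82 GPa

141.82 GPa


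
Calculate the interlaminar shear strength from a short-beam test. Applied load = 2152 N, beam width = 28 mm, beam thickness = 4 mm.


ILSS = 3F/(4bh) = 3*2152/(4*28*4) = 14.41 MPa

14.41 MPa


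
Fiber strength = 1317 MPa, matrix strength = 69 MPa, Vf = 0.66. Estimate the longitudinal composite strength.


sigma_1 = sigma_f*Vf + sigma_m*(1-Vf) = 1317*0.66 + 69*0.34 = 892.7 MPa

892.7 MPa


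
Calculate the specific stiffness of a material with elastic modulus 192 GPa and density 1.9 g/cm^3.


Specific stiffness = E/rho = 192/1.9 = 101.1 GPa/(g/cm^3)

101.1 GPa/(g/cm^3)


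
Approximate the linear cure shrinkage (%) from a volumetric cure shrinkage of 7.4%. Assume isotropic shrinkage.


Linear shrinkage ≈ vol_shrink/3 = 7.4/3 = 2.467%

2.467%


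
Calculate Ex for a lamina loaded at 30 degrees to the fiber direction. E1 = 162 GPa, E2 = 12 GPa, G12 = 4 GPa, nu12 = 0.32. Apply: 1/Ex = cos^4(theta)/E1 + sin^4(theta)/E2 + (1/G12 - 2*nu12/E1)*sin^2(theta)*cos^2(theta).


cos^4(30) = 0.5625, sin^4(30) = 0.0625, sin^2(30)*cos^2(30) = 0.1875
1/G12 - 2*nu12/E1 = 1/4 - 2*0.32/162 = 0.246049 GPa^-1
1/Ex = 0.5625/162 + 0.0625/12 + 0.246049*0.1875 = 0.0548148 GPa^-1
Ex = 18.24 GPa

18.24 GPa


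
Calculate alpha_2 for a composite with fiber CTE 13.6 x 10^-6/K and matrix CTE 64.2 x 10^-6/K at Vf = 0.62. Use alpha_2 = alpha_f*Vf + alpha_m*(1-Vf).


alpha_2 = alpha_f*Vf + alpha_m*(1-Vf) = 13.6*0.62 + 64.2*0.38 = 32.8 x 10^-6/K

32.8 x 10^-6/K


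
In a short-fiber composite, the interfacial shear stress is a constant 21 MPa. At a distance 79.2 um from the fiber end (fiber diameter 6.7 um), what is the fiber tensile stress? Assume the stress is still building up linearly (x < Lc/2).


Force balance: sigma_f * (pi*d^2/4) = tau * (pi*d) * x  ->  sigma_f = 4 * tau * x / d
sigma_f = 4 * 21 * 79.2 / 6.7 = 993.0 MPa

993.0 MPa


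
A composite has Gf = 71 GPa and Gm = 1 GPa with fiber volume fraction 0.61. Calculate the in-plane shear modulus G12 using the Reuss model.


1/G12 = Vf/Gf + (1-Vf)/Gm = 0.61/71 + 0.39/1
G12 = 2.51 GPa

2.51 GPa


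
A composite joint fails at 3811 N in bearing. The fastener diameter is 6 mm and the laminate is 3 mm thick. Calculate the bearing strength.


sigma_br = F/(d*h) = 3811/(6*3) = 211.7 MPa

211.7 MPa


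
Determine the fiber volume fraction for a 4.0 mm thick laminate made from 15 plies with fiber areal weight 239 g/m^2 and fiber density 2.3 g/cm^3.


Vf = n * FAW / (rho_f * h * 1000) = 15 * 239 / (2.3 * 4.0 * 1000) = 0.3897

0.3897


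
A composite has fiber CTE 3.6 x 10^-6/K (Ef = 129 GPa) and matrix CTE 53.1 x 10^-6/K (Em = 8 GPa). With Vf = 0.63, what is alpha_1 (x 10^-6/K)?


E1 = Ef*Vf + Em*(1-Vf) = 84.23
alpha_1 = (alpha_f*Ef*Vf + alpha_m*Em*(1-Vf))/E1 = 5.34 x 10^-6/K

5.34 x 10^-6/K


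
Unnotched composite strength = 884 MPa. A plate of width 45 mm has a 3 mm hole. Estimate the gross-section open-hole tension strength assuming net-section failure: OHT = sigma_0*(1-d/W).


OHT = sigma_0*(1-d/W) = 884*(1-3/45) = 825.1 MPa

825.1 MPa


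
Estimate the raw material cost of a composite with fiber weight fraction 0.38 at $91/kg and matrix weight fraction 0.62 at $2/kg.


Cost = cost_f*Wf + cost_m*Wm = 91*0.38 + 2*0.62 = $35.82/kg

$35.82/kg


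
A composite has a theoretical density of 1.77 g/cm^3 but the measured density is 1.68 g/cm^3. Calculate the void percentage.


Void% = (rho_theo - rho_actual)/rho_theo * 100 = (1.77 - 1.68)/1.77 * 100 = 5.08%

5.08%


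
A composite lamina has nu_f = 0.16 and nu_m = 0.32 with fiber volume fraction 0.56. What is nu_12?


nu_12 = nu_f*Vf + nu_m*(1-Vf) = 0.16*0.56 + 0.32*0.44 = 0.2304

0.2304


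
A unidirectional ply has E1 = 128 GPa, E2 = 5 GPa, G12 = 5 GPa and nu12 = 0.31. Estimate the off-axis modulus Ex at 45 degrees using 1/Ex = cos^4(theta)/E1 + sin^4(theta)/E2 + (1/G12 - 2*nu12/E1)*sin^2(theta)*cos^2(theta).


cos^4(45) = 0.25, sin^4(45) = 0.25, sin^2(45)*cos^2(45) = 0.25
1/G12 - 2*nu12/E1 = 1/5 - 2*0.31/128 = 0.195156 GPa^-1
1/Ex = 0.25/128 + 0.25/5 + 0.195156*0.25 = 0.1007422 GPa^-1
Ex = 9.93 GPa

9.93 GPa


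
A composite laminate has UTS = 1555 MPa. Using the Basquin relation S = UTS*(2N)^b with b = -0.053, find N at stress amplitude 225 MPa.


N = 0.5 * (S/UTS)^(1/b) = 0.5 * (225/1555)^(1/-0.053) = 3.4633e+15 cycles

3.4633e+15 cycles


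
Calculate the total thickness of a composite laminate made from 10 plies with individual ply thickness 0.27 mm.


h = n * t_ply = 10 * 0.27 = 2.7 mm

2.7 mm


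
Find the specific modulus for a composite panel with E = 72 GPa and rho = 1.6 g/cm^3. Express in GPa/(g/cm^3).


Specific stiffness = E/rho = 72/1.6 = 45.0 GPa/(g/cm^3)

45.0 GPa/(g/cm^3)


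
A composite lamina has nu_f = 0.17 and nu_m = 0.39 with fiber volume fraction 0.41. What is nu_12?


nu_12 = nu_f*Vf + nu_m*(1-Vf) = 0.17*0.41 + 0.39*0.59 = 0.2998

0.2998


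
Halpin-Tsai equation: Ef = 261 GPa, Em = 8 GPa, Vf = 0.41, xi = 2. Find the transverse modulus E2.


eta = (Ef/Em - 1)/(Ef/Em + xi) = (32.625 - 1)/(32.625 + 2) = 0.9134
E2 = Em*(1+xi*eta*Vf)/(1-eta*Vf) = 22.37 GPa

22.37 GPa


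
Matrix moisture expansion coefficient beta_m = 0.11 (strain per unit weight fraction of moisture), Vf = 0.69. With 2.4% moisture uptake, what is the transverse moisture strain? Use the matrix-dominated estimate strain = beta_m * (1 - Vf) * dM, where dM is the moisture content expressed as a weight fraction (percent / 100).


dM = 2.4/100 = 0.024
strain = beta_m * (1-Vf) * dM = 0.11 * 0.31 * 0.024 = 0.0008184

0.0008184


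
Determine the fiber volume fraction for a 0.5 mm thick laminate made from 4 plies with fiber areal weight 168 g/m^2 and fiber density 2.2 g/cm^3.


Vf = n * FAW / (rho_f * h * 1000) = 4 * 168 / (2.2 * 0.5 * 1000) = 0.6109

0.6109


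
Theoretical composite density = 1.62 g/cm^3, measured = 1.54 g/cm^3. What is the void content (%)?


Void% = (rho_theo - rho_actual)/rho_theo * 100 = (1.62 - 1.54)/1.62 * 100 = 4.94%

4.94%


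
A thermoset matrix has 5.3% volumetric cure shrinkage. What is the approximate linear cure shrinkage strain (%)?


Linear shrinkage ≈ vol_shrink/3 = 5.3/3 = 1.767%

1.767%


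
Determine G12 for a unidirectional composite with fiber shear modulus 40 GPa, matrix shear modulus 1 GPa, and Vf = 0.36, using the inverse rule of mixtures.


1/G12 = Vf/Gf + (1-Vf)/Gm = 0.36/40 + 0.64/1
G12 = 1.54 GPa

1.54 GPa


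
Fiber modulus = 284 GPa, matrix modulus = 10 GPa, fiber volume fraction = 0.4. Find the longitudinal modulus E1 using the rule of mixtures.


E1 = Ef*Vf + Em*(1-Vf) = 284*0.4 + 10*0.6 = 119.6 GPa

119.6 GPa


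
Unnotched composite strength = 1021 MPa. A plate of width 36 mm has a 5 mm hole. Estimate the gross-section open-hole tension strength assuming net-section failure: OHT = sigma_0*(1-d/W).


OHT = sigma_0*(1-d/W) = 1021*(1-5/36) = 879.2 MPa

879.2 MPa


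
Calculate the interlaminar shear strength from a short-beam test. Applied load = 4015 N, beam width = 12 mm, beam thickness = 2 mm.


ILSS = 3F/(4bh) = 3*4015/(4*12*2) = 125.47 MPa

125.47 MPa


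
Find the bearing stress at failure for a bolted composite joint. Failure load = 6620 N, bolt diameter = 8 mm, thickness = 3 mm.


sigma_br = F/(d*h) = 6620/(8*3) = 275.8 MPa

275.8 MPa


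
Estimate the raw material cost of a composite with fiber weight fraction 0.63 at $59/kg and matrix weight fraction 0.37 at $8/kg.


Cost = cost_f*Wf + cost_m*Wm = 59*0.63 + 8*0.37 = $40.13/kg

$40.13/kg


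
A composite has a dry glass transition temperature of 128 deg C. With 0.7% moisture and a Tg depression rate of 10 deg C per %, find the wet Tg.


Tg_wet = Tg_dry - k*moisture = 128 - 10*0.7 = 121.0 deg C

121.0 deg C


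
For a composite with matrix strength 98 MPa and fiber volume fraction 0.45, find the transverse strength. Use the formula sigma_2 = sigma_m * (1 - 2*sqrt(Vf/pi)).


factor = 1 - 2*sqrt(0.45/pi) = 0.2431
sigma_2 = 98 * 0.2431 = 23.82 MPa

23.82 MPa


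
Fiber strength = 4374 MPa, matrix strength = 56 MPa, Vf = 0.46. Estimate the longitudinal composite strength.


sigma_1 = sigma_f*Vf + sigma_m*(1-Vf) = 4374*0.46 + 56*0.54 = 2042.3 MPa

2042.3 MPa


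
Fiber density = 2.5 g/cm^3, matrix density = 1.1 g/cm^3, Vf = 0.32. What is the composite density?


rho_c = rho_f*Vf + rho_m*(1-Vf) = 2.5*0.32 + 1.1*0.68 = 1.548 g/cm^3

1.548 g/cm^3


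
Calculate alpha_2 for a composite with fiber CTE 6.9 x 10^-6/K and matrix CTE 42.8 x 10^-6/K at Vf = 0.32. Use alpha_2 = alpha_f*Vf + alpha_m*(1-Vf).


alpha_2 = alpha_f*Vf + alpha_m*(1-Vf) = 6.9*0.32 + 42.8*0.68 = 31.3 x 10^-6/K

31.3 x 10^-6/K


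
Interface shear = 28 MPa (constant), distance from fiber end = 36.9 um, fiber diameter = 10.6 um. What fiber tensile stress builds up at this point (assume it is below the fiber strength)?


Force balance: sigma_f * (pi*d^2/4) = tau * (pi*d) * x  ->  sigma_f = 4 * tau * x / d
sigma_f = 4 * 28 * 36.9 / 10.6 = 389.9 MPa

389.9 MPa


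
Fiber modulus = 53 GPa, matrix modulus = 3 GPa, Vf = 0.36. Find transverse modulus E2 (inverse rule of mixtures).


1/E2 = Vf/Ef + (1-Vf)/Em = 0.36/53 + 0.64/3
E2 = 4.54 GPa

4.54 GPa


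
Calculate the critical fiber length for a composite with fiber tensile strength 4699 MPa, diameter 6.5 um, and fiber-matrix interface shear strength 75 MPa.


Lc = sigma_f * d / (2 * tau_i) = 4699 * 6.5 / (2 * 75) = 203.6 um

203.6 um


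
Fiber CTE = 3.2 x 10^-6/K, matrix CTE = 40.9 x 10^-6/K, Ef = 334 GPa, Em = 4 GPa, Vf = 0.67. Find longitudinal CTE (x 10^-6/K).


E1 = Ef*Vf + Em*(1-Vf) = 225.1
alpha_1 = (alpha_f*Ef*Vf + alpha_m*Em*(1-Vf))/E1 = 3.42 x 10^-6/K

3.42 x 10^-6/K


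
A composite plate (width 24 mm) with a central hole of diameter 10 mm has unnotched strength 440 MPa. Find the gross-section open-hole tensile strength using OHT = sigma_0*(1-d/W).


OHT = sigma_0*(1-d/W) = 440*(1-10/24) = 256.7 MPa

256.7 MPa


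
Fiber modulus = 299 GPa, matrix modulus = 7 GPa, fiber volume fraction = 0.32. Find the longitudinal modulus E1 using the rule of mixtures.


E1 = Ef*Vf + Em*(1-Vf) = 299*0.32 + 7*0.68 = 100.44 GPa

100.44 GPa


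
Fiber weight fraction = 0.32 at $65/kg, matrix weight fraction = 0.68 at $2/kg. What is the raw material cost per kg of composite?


Cost = cost_f*Wf + cost_m*Wm = 65*0.32 + 2*0.68 = $22.16/kg

$22.16/kg


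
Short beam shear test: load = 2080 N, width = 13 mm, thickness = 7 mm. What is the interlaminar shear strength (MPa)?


ILSS = 3F/(4bh) = 3*2080/(4*13*7) = 17.14 MPa

17.14 MPa


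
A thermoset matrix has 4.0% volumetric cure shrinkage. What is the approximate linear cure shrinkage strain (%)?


Linear shrinkage ≈ vol_shrink/3 = 4.0/3 = 1.333%

1.333%


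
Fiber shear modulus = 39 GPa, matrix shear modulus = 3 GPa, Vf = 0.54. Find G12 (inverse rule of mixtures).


1/G12 = Vf/Gf + (1-Vf)/Gm = 0.54/39 + 0.46/3
G12 = 5.98 GPa

5.98 GPa


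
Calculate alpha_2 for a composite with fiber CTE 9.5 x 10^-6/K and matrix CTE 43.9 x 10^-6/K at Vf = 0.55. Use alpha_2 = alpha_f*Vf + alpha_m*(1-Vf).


alpha_2 = alpha_f*Vf + alpha_m*(1-Vf) = 9.5*0.55 + 43.9*0.45 = 25.0 x 10^-6/K

25.0 x 10^-6/K


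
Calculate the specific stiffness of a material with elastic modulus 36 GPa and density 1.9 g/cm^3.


Specific stiffness = E/rho = 36/1.9 = 18.9 GPa/(g/cm^3)

18.9 GPa/(g/cm^3)


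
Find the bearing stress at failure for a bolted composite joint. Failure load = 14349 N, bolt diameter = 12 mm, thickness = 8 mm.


sigma_br = F/(d*h) = 14349/(12*8) = 149.5 MPa

149.5 MPa


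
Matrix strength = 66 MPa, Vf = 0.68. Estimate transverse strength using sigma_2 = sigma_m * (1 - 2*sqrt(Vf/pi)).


factor = 1 - 2*sqrt(0.68/pi) = 0.0695
sigma_2 = 66 * 0.0695 = 4.59 MPa

4.59 MPa


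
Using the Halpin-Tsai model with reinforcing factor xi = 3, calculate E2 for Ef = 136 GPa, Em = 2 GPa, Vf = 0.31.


eta = (Ef/Em - 1)/(Ef/Em + xi) = (68.0 - 1)/(68.0 + 3) = 0.9437
E2 = Em*(1+xi*eta*Vf)/(1-eta*Vf) = 5.31 GPa

5.31 GPa


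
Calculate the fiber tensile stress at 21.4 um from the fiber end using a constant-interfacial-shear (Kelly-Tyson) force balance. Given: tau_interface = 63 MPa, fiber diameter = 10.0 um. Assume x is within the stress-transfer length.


Force balance: sigma_f * (pi*d^2/4) = tau * (pi*d) * x  ->  sigma_f = 4 * tau * x / d
sigma_f = 4 * 63 * 21.4 / 10.0 = 539.3 MPa

539.3 MPa


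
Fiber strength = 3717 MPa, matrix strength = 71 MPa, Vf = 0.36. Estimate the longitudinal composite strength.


sigma_1 = sigma_f*Vf + sigma_m*(1-Vf) = 3717*0.36 + 71*0.64 = 1383.6 MPa

1383.6 MPa


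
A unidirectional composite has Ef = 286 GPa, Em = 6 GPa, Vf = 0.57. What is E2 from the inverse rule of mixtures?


1/E2 = Vf/Ef + (1-Vf)/Em = 0.57/286 + 0.43/6
E2 = 13.58 GPa

13.58 GPa


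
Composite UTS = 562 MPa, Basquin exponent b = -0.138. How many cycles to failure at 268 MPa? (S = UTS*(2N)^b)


N = 0.5 * (S/UTS)^(1/b) = 0.5 * (268/562)^(1/-0.138) = 107.0079 cycles

107.0079 cycles


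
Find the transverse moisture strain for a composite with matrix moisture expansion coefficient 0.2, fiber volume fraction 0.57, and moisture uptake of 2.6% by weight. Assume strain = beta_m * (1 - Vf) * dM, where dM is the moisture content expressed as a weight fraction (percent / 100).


dM = 2.6/100 = 0.026
strain = beta_m * (1-Vf) * dM = 0.2 * 0.43 * 0.026 = 0.002236

0.002236


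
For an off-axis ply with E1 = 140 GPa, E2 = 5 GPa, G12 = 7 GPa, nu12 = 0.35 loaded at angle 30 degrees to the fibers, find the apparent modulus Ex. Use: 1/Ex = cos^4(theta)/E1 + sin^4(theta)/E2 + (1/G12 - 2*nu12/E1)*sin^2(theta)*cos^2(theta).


cos^4(30) = 0.5625, sin^4(30) = 0.0625, sin^2(30)*cos^2(30) = 0.1875
1/G12 - 2*nu12/E1 = 1/7 - 2*0.35/140 = 0.137857 GPa^-1
1/Ex = 0.5625/140 + 0.0625/5 + 0.137857*0.1875 = 0.0423661 GPa^-1
Ex = 23.6 GPa

23.6 GPa


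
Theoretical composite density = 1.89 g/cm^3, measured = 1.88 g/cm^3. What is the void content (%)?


Void% = (rho_theo - rho_actual)/rho_theo * 100 = (1.89 - 1.88)/1.89 * 100 = 0.53%

0.53%


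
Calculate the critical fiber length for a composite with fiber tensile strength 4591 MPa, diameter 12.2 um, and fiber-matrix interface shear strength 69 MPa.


Lc = sigma_f * d / (2 * tau_i) = 4591 * 12.2 / (2 * 69) = 405.9 um

405.9 um


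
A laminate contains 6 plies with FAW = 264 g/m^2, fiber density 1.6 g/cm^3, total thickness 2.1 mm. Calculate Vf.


Vf = n * FAW / (rho_f * h * 1000) = 6 * 264 / (1.6 * 2.1 * 1000) = 0.4714

0.4714


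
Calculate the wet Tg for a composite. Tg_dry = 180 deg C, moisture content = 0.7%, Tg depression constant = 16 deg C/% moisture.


Tg_wet = Tg_dry - k*moisture = 180 - 16*0.7 = 168.8 deg C

168.8 deg C


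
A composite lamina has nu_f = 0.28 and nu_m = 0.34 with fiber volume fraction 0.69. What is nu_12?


nu_12 = nu_f*Vf + nu_m*(1-Vf) = 0.28*0.69 + 0.34*0.31 = 0.2986

0.2986


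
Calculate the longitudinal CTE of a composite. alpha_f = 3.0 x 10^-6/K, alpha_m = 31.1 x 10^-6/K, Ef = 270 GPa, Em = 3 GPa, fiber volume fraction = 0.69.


E1 = Ef*Vf + Em*(1-Vf) = 187.23
alpha_1 = (alpha_f*Ef*Vf + alpha_m*Em*(1-Vf))/E1 = 3.14 x 10^-6/K

3.14 x 10^-6/K


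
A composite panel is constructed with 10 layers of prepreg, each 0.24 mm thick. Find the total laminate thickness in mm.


h = n * t_ply = 10 * 0.24 = 2.4 mm

2.4 mm


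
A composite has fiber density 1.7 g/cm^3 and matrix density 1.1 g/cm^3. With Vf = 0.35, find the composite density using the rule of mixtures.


rho_c = rho_f*Vf + rho_m*(1-Vf) = 1.7*0.35 + 1.1*0.65 = 1.31 g/cm^3

1.31 g/cm^3


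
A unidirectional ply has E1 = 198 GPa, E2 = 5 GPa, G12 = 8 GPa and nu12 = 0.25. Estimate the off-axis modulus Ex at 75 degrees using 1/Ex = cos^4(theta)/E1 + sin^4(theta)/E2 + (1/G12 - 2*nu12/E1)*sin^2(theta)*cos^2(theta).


cos^4(75) = 0.004487, sin^4(75) = 0.870513, sin^2(75)*cos^2(75) = 0.0625
1/G12 - 2*nu12/E1 = 1/8 - 2*0.25/198 = 0.122475 GPa^-1
1/Ex = 0.004487/198 + 0.870513/5 + 0.122475*0.0625 = 0.1817799 GPa^-1
Ex = 5.5 GPa

5.5 GPa


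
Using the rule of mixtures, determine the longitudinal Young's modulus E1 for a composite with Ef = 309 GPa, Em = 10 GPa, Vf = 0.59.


E1 = Ef*Vf + Em*(1-Vf) = 309*0.59 + 10*0.41 = 186.41 GPa

186.41 GPa


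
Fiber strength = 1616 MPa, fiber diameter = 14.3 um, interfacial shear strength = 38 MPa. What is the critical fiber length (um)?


Lc = sigma_f * d / (2 * tau_i) = 1616 * 14.3 / (2 * 38) = 304.1 um

304.1 um


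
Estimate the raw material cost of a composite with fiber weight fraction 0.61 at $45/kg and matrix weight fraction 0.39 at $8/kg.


Cost = cost_f*Wf + cost_m*Wm = 45*0.61 + 8*0.39 = $30.57/kg

$30.57/kg


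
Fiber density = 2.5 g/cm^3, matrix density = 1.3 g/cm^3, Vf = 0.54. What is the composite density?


rho_c = rho_f*Vf + rho_m*(1-Vf) = 2.5*0.54 + 1.3*0.46 = 1.948 g/cm^3

1.948 g/cm^3


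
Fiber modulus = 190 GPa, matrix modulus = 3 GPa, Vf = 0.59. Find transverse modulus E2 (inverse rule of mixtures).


1/E2 = Vf/Ef + (1-Vf)/Em = 0.59/190 + 0.41/3
E2 = 7.15 GPa

7.15 GPa


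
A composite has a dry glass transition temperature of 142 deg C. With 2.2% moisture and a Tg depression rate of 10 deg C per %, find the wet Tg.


Tg_wet = Tg_dry - k*moisture = 142 - 10*2.2 = 120.0 deg C

120.0 deg C


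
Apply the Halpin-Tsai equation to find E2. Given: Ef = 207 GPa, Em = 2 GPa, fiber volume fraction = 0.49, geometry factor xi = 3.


eta = (Ef/Em - 1)/(Ef/Em + xi) = (103.5 - 1)/(103.5 + 3) = 0.9624
E2 = Em*(1+xi*eta*Vf)/(1-eta*Vf) = 9.14 GPa

9.14 GPa


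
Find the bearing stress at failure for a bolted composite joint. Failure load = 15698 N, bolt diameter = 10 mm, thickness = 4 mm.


sigma_br = F/(d*h) = 15698/(10*4) = 392.5 MPa

392.5 MPa


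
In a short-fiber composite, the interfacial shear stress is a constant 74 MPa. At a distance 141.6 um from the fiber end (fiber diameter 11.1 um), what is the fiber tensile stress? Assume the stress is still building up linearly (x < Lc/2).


Force balance: sigma_f * (pi*d^2/4) = tau * (pi*d) * x  ->  sigma_f = 4 * tau * x / d
sigma_f = 4 * 74 * 141.6 / 11.1 = 3776.0 MPa

3776.0 MPa


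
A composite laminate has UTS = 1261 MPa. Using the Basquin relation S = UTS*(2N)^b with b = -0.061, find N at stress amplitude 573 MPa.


N = 0.5 * (S/UTS)^(1/b) = 0.5 * (573/1261)^(1/-0.061) = 206402.6770 cycles

206402.6770 cycles


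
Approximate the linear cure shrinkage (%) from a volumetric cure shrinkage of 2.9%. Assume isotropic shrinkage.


Linear shrinkage ≈ vol_shrink/3 = 2.9/3 = 0.967%

0.967%


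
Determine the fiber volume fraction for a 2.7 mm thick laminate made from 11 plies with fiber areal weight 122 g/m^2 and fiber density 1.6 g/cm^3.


Vf = n * FAW / (rho_f * h * 1000) = 11 * 122 / (1.6 * 2.7 * 1000) = 0.3106

0.3106


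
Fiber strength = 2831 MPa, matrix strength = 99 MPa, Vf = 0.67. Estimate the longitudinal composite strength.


sigma_1 = sigma_f*Vf + sigma_m*(1-Vf) = 2831*0.67 + 99*0.33 = 1929.4 MPa

1929.4 MPa


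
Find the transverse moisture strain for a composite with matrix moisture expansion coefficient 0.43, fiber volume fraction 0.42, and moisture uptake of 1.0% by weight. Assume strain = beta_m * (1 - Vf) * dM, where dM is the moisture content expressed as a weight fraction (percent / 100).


dM = 1.0/100 = 0.01
strain = beta_m * (1-Vf) * dM = 0.43 * 0.58 * 0.01 = 0.002494

0.002494


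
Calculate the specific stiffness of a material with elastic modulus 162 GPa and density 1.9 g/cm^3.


Specific stiffness = E/rho = 162/1.9 = 85.3 GPa/(g/cm^3)

85.3 GPa/(g/cm^3)


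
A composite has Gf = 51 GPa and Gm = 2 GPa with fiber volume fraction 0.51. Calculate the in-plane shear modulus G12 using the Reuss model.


1/G12 = Vf/Gf + (1-Vf)/Gm = 0.51/51 + 0.49/2
G12 = 3.92 GPa

3.92 GPa


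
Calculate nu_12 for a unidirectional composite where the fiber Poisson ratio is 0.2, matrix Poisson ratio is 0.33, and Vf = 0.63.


nu_12 = nu_f*Vf + nu_m*(1-Vf) = 0.2*0.63 + 0.33*0.37 = 0.2481

0.2481


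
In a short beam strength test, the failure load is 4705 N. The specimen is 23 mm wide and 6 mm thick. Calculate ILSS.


ILSS = 3F/(4bh) = 3*4705/(4*23*6) = 25.57 MPa

25.57 MPa


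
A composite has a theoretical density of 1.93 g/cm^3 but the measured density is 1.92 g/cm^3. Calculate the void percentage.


Void% = (rho_theo - rho_actual)/rho_theo * 100 = (1.93 - 1.92)/1.93 * 100 = 0.52%

0.52%


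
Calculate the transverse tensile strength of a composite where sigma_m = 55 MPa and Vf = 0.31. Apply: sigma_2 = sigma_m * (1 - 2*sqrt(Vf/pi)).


factor = 1 - 2*sqrt(0.31/pi) = 0.3717
sigma_2 = 55 * 0.3717 = 20.45 MPa

20.45 MPa


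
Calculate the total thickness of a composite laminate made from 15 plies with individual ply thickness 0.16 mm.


h = n * t_ply = 15 * 0.16 = 2.4 mm

2.4 mm


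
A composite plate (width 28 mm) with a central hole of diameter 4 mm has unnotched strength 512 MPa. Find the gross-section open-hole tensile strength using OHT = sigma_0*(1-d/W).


OHT = sigma_0*(1-d/W) = 512*(1-4/28) = 438.9 MPa

438.9 MPa


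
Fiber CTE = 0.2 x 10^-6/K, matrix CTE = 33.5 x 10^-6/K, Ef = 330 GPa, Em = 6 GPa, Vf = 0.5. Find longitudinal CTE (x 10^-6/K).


E1 = Ef*Vf + Em*(1-Vf) = 168.0
alpha_1 = (alpha_f*Ef*Vf + alpha_m*Em*(1-Vf))/E1 = 0.79 x 10^-6/K

0.79 x 10^-6/K


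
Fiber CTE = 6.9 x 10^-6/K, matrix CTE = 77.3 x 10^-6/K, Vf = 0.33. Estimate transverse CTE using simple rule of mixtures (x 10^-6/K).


alpha_2 = alpha_f*Vf + alpha_m*(1-Vf) = 6.9*0.33 + 77.3*0.67 = 54.1 x 10^-6/K

54.1 x 10^-6/K


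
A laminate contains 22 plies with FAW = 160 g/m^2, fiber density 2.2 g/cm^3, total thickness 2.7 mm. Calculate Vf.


Vf = n * FAW / (rho_f * h * 1000) = 22 * 160 / (2.2 * 2.7 * 1000) = 0.5926

0.5926


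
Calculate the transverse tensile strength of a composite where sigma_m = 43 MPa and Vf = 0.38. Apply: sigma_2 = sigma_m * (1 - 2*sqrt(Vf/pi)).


factor = 1 - 2*sqrt(0.38/pi) = 0.3044
sigma_2 = 43 * 0.3044 = 13.09 MPa

13.09 MPa


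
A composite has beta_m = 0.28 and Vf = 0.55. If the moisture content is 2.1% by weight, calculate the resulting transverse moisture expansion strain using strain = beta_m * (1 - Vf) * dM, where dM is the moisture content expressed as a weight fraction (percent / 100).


dM = 2.1/100 = 0.021
strain = beta_m * (1-Vf) * dM = 0.28 * 0.45 * 0.021 = 0.002646

0.002646


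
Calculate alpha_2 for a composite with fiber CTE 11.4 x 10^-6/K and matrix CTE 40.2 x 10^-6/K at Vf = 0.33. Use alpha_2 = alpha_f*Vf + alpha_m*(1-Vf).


alpha_2 = alpha_f*Vf + alpha_m*(1-Vf) = 11.4*0.33 + 40.2*0.67 = 30.7 x 10^-6/K

30.7 x 10^-6/K


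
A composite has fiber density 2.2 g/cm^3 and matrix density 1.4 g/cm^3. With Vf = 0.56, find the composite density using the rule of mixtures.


rho_c = rho_f*Vf + rho_m*(1-Vf) = 2.2*0.56 + 1.4*0.44 = 1.848 g/cm^3

1.848 g/cm^3


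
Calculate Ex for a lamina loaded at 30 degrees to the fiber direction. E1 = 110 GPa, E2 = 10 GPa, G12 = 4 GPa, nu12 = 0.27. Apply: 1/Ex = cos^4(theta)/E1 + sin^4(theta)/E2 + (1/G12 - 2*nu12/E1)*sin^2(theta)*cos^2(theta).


cos^4(30) = 0.5625, sin^4(30) = 0.0625, sin^2(30)*cos^2(30) = 0.1875
1/G12 - 2*nu12/E1 = 1/4 - 2*0.27/110 = 0.245091 GPa^-1
1/Ex = 0.5625/110 + 0.0625/10 + 0.245091*0.1875 = 0.0573182 GPa^-1
Ex = 17.45 GPa

17.45 GPa


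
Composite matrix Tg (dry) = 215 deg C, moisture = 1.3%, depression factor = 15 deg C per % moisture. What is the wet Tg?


Tg_wet = Tg_dry - k*moisture = 215 - 15*1.3 = 195.5 deg C

195.5 deg C


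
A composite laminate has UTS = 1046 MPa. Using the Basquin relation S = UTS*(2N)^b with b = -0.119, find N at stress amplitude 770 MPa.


N = 0.5 * (S/UTS)^(1/b) = 0.5 * (770/1046)^(1/-0.119) = 6.5609 cycles

6.5609 cycles


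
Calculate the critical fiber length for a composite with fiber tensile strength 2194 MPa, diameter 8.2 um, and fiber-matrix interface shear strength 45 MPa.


Lc = sigma_f * d / (2 * tau_i) = 2194 * 8.2 / (2 * 45) = 199.9 um

199.9 um


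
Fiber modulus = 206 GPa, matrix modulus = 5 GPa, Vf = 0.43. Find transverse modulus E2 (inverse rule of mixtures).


1/E2 = Vf/Ef + (1-Vf)/Em = 0.43/206 + 0.57/5
E2 = 8.61 GPa

8.61 GPa


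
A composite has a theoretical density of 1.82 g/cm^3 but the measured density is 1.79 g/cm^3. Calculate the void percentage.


Void% = (rho_theo - rho_actual)/rho_theo * 100 = (1.82 - 1.79)/1.82 * 100 = 1.65%

1.65%
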